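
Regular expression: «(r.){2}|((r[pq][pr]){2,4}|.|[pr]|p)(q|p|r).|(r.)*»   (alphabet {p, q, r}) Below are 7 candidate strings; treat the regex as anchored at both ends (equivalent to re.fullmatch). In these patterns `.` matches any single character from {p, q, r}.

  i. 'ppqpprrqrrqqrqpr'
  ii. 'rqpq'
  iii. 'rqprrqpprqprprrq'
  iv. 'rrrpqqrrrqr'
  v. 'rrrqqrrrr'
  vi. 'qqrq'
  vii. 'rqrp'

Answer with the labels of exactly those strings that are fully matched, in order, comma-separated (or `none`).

vii

i → no match
ii. 'rqpq' → no match
iii → no match
iv. 'rrrpqqrrrqr' → no match
v. 'rrrqqrrrr' → no match
vi. 'qqrq' → no match
vii. 'rqrp' → match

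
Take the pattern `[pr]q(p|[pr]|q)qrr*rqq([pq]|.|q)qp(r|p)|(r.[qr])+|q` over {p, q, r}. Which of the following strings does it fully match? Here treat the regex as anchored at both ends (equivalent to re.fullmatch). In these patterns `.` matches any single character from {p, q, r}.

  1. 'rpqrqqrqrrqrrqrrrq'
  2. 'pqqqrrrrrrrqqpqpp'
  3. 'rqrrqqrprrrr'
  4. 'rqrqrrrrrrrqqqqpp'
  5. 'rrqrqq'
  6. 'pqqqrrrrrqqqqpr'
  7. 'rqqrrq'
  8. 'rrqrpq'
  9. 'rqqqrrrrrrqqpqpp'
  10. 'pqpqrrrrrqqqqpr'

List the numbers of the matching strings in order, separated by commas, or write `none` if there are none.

1, 2, 3, 4, 5, 6, 7, 8, 9, 10

1 → match
2 → match
3. 'rqrrqqrprrrr' → match
4 → match
5. 'rrqrqq' → match
6 → match
7. 'rqqrrq' → match
8. 'rrqrpq' → match
9 → match
10 → match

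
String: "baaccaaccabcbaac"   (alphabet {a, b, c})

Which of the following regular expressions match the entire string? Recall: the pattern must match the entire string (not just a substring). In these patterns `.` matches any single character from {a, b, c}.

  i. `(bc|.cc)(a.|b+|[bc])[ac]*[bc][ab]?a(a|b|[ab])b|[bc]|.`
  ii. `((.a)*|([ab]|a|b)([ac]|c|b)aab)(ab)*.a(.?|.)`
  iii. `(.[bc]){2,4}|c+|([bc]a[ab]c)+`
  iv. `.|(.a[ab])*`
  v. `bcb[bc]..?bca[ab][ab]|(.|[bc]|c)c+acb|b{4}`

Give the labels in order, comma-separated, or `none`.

iii

i → no match
ii → no match
iii → match
iv → no match
v → no match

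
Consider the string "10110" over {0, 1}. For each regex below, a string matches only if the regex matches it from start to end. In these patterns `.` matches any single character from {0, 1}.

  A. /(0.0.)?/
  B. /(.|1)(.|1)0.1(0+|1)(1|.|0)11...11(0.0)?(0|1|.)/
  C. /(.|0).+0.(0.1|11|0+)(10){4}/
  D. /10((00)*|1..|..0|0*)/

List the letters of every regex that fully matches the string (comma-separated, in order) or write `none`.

D

A → no match
B → no match
C → no match
D → match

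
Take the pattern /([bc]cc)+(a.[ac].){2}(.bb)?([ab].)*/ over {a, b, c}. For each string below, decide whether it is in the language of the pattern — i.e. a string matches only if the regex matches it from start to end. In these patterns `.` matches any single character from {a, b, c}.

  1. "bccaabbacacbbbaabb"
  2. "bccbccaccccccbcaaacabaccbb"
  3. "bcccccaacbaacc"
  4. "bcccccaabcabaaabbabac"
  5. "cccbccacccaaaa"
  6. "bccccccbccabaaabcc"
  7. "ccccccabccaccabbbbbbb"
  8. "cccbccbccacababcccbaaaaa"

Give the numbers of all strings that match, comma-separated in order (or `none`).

1 → no match
2 → no match
3 → match
4 → no match
5 → match
6 → no match
7 → match
8 → no match

3, 5, 7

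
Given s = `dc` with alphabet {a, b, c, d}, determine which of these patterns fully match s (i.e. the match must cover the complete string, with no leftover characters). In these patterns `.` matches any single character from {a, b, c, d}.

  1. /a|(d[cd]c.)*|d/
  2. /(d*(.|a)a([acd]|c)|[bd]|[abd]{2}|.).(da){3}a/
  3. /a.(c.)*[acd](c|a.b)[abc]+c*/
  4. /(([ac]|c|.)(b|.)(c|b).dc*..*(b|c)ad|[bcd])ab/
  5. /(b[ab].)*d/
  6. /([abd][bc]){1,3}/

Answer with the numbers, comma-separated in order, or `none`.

6

1 → no match
2 → no match — must end with `daa`
3 → no match — must start with `a`
4 → no match — must end with `ab`
5 → no match — must end with `d`
6 → match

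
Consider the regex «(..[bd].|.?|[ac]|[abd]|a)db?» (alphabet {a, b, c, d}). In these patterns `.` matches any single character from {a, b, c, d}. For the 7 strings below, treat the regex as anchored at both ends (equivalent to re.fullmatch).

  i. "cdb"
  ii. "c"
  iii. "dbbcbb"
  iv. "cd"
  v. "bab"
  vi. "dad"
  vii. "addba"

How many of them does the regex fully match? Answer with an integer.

2

i → match
ii → no match
iii → no match
iv → match
v → no match
vi → no match
vii → no match
Total matched: 2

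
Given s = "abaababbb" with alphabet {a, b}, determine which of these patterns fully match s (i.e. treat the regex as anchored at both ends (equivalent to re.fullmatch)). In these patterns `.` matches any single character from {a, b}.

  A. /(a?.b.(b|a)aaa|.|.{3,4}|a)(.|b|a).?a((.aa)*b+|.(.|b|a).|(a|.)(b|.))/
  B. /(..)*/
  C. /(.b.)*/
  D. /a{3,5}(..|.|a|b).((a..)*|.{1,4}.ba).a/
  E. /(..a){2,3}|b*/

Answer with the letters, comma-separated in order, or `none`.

A → match
B → no match
C → match
D → no match — must end with "a"
E → no match

A, C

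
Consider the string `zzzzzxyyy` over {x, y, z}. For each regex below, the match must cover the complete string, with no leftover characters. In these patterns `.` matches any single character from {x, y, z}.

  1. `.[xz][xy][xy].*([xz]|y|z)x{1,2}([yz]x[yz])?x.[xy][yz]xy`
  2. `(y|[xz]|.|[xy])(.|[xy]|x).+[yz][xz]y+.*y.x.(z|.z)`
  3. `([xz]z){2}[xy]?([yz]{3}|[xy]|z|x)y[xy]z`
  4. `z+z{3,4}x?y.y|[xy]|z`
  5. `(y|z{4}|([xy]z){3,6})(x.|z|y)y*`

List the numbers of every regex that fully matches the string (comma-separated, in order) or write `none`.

4

1 → no match — must end with `xy`
2 → no match — must end with `z`
3 → no match — must end with `z`
4 → match
5 → no match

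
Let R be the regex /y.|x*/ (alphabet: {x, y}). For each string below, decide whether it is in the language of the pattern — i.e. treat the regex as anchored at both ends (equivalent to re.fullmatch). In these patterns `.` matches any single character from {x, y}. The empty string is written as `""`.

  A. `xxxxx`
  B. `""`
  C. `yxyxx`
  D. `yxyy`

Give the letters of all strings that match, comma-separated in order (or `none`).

A. `xxxxx` → match
B. `""` → match
C. `yxyxx` → no match
D. `yxyy` → no match

A, B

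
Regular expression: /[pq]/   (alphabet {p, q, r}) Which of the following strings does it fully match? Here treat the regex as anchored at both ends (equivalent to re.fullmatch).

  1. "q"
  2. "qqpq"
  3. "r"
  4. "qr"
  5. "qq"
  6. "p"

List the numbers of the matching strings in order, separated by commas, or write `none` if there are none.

1 → match
2 → no match
3 → no match
4 → no match
5 → no match
6 → match

1, 6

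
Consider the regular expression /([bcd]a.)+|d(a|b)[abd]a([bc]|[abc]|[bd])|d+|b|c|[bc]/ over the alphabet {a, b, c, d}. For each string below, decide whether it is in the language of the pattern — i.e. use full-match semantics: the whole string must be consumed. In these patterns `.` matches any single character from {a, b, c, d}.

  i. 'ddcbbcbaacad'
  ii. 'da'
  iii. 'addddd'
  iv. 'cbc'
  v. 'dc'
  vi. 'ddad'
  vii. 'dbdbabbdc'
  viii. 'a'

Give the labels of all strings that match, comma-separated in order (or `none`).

i → no match
ii → no match
iii → no match
iv → no match
v → no match
vi → no match
vii → no match
viii → no match

none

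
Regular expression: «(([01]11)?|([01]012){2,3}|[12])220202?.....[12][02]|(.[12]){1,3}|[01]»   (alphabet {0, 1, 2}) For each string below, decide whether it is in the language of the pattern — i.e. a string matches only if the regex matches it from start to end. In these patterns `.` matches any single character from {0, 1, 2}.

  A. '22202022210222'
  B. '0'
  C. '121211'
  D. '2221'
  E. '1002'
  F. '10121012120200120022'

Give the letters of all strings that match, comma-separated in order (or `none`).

A → match
B → match
C → match
D → match
E → no match
F → no match

A, B, C, D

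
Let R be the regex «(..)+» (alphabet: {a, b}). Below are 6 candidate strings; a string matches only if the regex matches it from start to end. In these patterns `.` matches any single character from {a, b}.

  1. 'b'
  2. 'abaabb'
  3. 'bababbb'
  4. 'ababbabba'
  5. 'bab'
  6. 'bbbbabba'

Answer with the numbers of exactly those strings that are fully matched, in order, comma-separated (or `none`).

1. 'b' → no match
2. 'abaabb' → match
3. 'bababbb' → no match
4. 'ababbabba' → no match
5. 'bab' → no match
6. 'bbbbabba' → match

2, 6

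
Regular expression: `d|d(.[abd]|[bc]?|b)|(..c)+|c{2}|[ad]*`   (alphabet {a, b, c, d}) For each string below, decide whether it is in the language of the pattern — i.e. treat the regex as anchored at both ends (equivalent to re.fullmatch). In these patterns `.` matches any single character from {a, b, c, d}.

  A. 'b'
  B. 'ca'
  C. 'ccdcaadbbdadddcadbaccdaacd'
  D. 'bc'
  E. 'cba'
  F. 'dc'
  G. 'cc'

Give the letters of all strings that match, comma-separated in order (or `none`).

F, G

A. 'b' → no match
B. 'ca' → no match
C → no match
D. 'bc' → no match
E. 'cba' → no match
F. 'dc' → match
G. 'cc' → match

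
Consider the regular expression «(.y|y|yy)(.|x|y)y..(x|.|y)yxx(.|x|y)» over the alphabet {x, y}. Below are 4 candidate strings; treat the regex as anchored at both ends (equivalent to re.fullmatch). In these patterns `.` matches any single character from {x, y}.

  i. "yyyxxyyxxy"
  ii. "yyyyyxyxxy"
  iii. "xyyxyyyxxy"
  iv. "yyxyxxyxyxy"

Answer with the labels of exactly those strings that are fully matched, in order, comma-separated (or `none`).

i, ii

i → match
ii → match
iii → no match
iv → no match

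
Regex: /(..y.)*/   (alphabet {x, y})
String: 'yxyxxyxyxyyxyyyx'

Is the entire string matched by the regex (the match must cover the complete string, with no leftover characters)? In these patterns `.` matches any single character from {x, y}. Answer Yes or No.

No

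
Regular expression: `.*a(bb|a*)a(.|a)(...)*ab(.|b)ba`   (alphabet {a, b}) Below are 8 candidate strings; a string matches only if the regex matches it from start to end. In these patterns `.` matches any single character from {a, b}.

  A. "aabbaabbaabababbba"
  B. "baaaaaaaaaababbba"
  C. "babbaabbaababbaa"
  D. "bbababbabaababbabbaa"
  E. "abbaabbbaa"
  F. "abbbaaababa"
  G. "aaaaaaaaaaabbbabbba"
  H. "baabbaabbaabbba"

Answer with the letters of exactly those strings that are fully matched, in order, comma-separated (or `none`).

A → match
B → match
C → no match — must end with "ba"
D → no match — must end with "ba"
E. "abbaabbbaa" → no match — must end with "ba"
F. "abbbaaababa" → no match
G → match
H → match

A, B, G, H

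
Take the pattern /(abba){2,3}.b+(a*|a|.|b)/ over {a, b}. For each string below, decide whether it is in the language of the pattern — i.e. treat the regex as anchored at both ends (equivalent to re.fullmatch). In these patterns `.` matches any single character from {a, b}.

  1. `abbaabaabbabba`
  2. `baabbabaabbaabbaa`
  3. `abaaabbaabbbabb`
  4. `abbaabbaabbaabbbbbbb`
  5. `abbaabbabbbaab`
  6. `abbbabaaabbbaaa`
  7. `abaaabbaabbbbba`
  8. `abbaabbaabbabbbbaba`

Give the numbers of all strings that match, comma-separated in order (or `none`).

1 → no match
2 → no match — must start with `abba`
3 → no match — must start with `abba`
4 → match
5 → no match
6 → no match — must start with `abba`
7 → no match — must start with `abba`
8 → no match

4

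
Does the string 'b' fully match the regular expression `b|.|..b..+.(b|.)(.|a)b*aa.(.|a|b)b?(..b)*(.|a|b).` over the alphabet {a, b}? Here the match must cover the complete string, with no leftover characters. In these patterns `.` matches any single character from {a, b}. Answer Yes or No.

Yes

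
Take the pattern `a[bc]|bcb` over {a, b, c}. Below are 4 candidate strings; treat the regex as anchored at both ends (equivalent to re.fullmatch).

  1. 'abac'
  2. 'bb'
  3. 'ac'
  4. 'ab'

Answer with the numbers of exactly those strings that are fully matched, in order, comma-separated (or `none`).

1 → no match
2 → no match
3 → match
4 → match

3, 4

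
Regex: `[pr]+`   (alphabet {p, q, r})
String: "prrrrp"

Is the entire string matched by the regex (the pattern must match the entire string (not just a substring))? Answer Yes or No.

Yes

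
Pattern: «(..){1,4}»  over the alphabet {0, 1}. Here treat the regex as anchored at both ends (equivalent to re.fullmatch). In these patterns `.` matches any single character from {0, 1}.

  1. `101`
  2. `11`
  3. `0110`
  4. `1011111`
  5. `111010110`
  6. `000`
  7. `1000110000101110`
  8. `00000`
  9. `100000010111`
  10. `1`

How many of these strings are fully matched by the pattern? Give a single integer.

1. `101` → no match
2. `11` → match
3. `0110` → match
4. `1011111` → no match
5. `111010110` → no match
6. `000` → no match
7 → no match
8. `00000` → no match
9. `100000010111` → no match
10. `1` → no match
Total matched: 2

2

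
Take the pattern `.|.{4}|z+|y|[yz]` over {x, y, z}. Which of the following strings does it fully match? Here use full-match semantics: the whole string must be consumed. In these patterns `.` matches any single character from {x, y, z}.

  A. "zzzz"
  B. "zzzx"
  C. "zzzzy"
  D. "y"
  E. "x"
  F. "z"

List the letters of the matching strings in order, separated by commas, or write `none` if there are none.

A, B, D, E, F

A → match
B → match
C → no match
D → match
E → match
F → match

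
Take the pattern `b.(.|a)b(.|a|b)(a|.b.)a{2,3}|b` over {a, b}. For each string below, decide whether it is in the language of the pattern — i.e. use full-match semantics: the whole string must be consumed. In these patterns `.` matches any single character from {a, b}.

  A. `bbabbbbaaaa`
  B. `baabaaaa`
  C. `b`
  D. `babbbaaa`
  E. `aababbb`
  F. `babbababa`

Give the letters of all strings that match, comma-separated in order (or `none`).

A, B, C, D

A → match
B → match
C → match
D → match
E → no match — must start with `b`
F → no match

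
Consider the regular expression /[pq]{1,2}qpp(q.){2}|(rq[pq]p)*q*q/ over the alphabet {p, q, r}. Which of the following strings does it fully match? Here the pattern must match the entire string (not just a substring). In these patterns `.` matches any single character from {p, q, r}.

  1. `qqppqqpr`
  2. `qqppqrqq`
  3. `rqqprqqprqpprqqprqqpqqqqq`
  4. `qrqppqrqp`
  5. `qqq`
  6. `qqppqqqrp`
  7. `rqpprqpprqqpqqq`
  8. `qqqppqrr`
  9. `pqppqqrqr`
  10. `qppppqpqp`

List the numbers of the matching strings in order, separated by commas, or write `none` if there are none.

1 → no match
2 → match
3 → match
4 → no match
5 → match
6 → no match
7 → match
8 → no match
9 → no match
10 → no match

2, 3, 5, 7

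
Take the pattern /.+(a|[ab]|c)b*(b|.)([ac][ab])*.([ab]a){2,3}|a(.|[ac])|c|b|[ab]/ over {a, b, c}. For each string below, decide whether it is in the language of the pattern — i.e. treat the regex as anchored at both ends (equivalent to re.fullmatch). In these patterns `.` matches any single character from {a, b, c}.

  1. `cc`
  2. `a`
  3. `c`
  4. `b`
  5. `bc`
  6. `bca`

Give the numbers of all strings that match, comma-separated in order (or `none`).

1 → no match
2 → match
3 → match
4 → match
5 → no match
6 → no match

2, 3, 4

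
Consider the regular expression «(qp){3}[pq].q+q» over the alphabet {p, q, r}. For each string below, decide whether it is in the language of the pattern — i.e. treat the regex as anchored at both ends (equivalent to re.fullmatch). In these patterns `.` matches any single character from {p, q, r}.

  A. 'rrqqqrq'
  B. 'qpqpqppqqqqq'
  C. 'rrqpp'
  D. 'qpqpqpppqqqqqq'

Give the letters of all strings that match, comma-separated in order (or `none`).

A → no match — must start with 'qp'
B → match
C → no match — must start with 'qp'
D → match

B, D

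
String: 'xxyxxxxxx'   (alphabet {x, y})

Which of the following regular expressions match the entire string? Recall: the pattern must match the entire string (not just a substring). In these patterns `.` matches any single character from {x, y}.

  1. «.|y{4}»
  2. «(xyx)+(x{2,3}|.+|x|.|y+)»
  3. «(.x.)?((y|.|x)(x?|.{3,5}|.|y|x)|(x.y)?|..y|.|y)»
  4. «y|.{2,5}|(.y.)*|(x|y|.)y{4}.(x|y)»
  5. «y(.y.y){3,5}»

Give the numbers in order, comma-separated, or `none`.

1 → no match
2 → no match — must start with 'xyx'
3 → match
4 → no match
5 → no match — must start with 'y'

3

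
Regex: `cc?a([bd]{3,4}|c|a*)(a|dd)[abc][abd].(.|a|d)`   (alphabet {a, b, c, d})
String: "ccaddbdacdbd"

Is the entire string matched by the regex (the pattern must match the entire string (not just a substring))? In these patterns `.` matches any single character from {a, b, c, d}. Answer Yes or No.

Yes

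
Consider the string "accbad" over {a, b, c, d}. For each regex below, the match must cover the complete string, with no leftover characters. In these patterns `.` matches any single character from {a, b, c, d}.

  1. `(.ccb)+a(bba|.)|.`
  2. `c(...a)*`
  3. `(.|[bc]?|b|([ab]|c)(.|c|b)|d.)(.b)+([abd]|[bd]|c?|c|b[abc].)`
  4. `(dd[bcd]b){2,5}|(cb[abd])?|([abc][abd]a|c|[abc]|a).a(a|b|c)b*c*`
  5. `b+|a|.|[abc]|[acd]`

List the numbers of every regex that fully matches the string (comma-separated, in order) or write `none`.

1 → match
2 → no match — must start with "c"
3 → no match
4 → no match
5 → no match

1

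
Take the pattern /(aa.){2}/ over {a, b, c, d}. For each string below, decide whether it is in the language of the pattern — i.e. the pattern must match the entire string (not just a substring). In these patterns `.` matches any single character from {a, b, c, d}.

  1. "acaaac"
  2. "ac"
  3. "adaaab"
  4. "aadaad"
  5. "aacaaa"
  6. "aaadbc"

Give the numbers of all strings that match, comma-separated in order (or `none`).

4, 5

1 → no match — must start with "aa"
2 → no match — must start with "aa"
3 → no match — must start with "aa"
4 → match
5 → match
6 → no match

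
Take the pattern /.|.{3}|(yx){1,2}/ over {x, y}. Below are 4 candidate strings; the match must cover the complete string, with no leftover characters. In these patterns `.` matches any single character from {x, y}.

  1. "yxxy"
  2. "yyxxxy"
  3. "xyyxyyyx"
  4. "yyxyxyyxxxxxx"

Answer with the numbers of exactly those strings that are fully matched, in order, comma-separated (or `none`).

1 → no match
2 → no match
3 → no match
4 → no match

none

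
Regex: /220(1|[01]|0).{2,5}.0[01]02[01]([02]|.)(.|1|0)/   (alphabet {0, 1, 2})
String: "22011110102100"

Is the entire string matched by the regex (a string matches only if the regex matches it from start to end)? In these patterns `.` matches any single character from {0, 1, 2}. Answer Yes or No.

Yes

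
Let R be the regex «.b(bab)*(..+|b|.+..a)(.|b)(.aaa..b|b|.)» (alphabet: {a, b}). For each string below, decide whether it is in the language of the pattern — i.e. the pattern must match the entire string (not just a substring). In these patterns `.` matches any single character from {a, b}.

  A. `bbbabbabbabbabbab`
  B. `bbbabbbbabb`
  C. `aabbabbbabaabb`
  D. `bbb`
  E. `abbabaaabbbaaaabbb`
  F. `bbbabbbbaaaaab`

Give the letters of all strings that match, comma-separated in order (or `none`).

A → match
B → match
C → no match
D → no match
E → match
F → match

A, B, E, F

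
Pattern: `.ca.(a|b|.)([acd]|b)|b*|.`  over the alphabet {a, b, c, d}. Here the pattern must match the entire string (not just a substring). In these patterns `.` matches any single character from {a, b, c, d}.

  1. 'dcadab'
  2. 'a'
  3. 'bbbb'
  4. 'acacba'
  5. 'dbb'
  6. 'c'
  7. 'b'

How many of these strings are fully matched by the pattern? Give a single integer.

6

1 → match
2 → match
3 → match
4 → match
5 → no match
6 → match
7 → match
Total matched: 6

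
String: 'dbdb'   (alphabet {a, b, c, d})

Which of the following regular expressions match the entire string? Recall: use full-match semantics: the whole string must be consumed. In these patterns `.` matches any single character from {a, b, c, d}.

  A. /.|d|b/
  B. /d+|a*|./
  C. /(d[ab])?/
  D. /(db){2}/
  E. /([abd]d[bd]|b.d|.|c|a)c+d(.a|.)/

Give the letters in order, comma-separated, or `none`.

A → no match
B → no match
C → no match
D → match
E → no match

D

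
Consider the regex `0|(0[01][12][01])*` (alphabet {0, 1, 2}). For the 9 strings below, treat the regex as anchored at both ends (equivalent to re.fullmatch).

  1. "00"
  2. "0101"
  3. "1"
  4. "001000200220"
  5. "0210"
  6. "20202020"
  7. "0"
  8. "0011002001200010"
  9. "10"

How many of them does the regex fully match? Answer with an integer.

1 → no match
2 → no match
3 → no match
4 → no match
5 → no match
6 → no match
7 → match
8 → match
9 → no match
Total matched: 2

2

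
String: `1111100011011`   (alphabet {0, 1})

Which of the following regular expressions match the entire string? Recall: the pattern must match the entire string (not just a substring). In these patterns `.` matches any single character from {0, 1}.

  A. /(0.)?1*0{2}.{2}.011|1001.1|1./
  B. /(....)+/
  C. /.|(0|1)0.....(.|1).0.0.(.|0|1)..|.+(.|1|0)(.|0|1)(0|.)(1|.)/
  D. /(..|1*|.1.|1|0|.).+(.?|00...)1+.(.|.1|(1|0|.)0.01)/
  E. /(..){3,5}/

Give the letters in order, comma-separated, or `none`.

A → match
B → no match
C → match
D → match
E → no match

A, C, D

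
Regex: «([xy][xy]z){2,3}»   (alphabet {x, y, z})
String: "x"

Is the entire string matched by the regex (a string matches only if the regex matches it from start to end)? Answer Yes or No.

No

Every match must end with "z", but "x" does not.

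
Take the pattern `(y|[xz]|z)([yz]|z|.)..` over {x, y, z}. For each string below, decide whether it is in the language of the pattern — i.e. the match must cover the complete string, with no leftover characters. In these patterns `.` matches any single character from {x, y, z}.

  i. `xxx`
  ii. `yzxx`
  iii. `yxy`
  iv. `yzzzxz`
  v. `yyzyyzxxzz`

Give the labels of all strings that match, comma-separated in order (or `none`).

ii

i → no match
ii → match
iii → no match
iv → no match
v → no match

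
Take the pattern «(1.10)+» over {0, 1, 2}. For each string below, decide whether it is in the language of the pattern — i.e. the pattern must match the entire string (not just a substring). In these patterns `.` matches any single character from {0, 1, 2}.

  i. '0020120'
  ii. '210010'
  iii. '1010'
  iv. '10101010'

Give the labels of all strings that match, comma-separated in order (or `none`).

iii, iv

i. '0020120' → no match — must start with '1'
ii. '210010' → no match — must start with '1'
iii. '1010' → match
iv. '10101010' → match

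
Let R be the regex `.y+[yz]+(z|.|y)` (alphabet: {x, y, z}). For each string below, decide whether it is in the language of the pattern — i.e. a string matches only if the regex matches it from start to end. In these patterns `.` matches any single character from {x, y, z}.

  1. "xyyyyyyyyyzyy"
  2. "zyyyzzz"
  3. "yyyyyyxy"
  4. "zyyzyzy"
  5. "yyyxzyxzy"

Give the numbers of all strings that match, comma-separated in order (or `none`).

1, 2, 4

1 → match
2 → match
3 → no match
4 → match
5 → no match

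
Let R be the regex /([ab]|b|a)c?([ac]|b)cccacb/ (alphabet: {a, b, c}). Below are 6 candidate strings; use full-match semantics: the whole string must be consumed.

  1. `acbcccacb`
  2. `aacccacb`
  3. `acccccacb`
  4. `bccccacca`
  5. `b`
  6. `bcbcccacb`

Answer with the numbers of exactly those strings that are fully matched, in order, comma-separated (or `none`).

1, 2, 3, 6

1 → match
2 → match
3 → match
4 → no match — must end with `cccacb`
5 → no match — must end with `cccacb`
6 → match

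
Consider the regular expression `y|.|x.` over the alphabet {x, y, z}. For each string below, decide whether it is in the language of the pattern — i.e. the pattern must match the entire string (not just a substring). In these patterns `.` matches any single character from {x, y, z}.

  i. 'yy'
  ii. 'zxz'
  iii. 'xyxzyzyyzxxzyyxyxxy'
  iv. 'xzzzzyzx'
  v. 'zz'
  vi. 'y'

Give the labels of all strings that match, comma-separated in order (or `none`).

vi

i → no match
ii → no match
iii → no match
iv → no match
v → no match
vi → match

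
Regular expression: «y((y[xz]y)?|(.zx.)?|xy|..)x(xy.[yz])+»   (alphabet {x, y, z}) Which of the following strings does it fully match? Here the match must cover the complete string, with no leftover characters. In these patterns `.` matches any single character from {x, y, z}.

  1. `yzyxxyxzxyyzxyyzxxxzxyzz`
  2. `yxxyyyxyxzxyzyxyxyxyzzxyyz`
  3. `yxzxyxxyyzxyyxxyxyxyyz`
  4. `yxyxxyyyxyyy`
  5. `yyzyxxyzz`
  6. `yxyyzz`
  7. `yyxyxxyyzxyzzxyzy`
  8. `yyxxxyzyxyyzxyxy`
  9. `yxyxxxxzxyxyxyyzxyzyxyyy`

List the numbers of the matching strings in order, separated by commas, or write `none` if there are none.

2, 4, 5, 7, 8

1 → no match
2 → match
3 → no match
4 → match
5 → match
6 → no match
7 → match
8 → match
9 → no match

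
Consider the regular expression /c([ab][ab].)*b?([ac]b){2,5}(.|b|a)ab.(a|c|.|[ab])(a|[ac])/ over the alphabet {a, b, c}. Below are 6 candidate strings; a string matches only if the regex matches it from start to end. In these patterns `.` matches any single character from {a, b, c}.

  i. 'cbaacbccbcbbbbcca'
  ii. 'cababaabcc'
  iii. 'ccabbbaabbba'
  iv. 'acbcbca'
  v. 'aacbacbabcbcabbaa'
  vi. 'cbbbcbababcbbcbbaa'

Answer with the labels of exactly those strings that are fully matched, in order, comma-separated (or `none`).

none

i → no match
ii → no match
iii → no match
iv → no match — must start with 'c'
v → no match — must start with 'c'
vi → no match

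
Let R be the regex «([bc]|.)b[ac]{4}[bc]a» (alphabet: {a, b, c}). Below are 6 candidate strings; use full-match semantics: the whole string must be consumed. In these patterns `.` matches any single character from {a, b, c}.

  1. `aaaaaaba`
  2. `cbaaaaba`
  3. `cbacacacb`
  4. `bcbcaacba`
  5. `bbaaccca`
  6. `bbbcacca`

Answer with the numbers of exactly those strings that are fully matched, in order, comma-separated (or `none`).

1 → no match
2 → match
3 → no match — must end with `a`
4 → no match
5 → match
6 → no match

2, 5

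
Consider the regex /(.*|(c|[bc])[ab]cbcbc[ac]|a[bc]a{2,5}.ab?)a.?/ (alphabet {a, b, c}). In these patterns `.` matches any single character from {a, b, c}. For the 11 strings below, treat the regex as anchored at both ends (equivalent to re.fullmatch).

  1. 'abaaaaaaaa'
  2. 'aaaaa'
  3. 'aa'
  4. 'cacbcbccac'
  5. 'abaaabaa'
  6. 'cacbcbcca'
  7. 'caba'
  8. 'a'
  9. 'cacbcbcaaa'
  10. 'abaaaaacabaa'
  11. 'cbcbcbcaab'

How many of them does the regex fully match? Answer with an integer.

11

1. 'abaaaaaaaa' → match
2. 'aaaaa' → match
3. 'aa' → match
4. 'cacbcbccac' → match
5. 'abaaabaa' → match
6. 'cacbcbcca' → match
7. 'caba' → match
8. 'a' → match
9. 'cacbcbcaaa' → match
10. 'abaaaaacabaa' → match
11. 'cbcbcbcaab' → match
Total matched: 11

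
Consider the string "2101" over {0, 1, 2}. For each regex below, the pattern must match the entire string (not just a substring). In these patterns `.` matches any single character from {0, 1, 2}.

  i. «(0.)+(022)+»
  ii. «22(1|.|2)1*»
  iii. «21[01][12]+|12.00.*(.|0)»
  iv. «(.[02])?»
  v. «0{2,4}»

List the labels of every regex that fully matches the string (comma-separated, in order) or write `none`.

iii

i → no match — must start with "0"
ii → no match — must start with "22"
iii → match
iv → no match
v → no match — must start with "0"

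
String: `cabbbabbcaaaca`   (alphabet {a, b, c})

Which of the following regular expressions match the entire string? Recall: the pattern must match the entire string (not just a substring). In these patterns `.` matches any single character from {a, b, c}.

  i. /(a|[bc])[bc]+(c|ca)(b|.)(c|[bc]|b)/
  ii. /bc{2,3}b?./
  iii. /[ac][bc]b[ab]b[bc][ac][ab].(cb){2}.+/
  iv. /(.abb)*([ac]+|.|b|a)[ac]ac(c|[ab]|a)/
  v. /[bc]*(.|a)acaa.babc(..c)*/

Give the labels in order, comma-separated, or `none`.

i → no match
ii → no match — must start with `bc`
iii → no match
iv → match
v → no match

iv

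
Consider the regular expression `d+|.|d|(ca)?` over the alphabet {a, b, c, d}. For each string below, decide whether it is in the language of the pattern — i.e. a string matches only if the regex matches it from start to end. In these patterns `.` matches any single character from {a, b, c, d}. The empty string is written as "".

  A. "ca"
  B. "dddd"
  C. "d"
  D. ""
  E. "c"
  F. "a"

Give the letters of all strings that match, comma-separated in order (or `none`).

A, B, C, D, E, F

A → match
B → match
C → match
D → match
E → match
F → match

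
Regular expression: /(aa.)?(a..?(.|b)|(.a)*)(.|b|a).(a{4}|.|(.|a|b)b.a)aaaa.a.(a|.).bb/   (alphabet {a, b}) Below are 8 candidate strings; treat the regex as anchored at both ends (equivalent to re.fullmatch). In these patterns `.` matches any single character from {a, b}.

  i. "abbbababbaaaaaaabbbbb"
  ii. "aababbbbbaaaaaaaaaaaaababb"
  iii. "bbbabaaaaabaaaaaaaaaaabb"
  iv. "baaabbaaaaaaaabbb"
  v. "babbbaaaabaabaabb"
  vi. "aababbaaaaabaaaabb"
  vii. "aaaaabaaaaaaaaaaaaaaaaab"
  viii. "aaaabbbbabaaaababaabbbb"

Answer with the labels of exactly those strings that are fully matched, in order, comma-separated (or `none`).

i → match
ii → no match
iii → no match
iv → no match
v → no match
vi → match
vii → no match — must end with "bb"
viii → no match

i, vi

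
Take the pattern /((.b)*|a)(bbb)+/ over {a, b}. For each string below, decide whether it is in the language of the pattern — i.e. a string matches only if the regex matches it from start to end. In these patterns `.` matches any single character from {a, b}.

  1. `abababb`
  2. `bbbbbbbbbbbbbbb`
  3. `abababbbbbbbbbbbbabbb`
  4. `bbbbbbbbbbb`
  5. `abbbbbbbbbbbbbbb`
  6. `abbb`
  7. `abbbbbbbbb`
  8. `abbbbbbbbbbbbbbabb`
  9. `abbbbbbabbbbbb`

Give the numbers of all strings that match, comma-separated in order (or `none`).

2, 4, 5, 6, 7

1 → no match — must end with `bbb`
2 → match
3 → no match
4 → match
5 → match
6 → match
7 → match
8 → no match — must end with `bbb`
9 → no match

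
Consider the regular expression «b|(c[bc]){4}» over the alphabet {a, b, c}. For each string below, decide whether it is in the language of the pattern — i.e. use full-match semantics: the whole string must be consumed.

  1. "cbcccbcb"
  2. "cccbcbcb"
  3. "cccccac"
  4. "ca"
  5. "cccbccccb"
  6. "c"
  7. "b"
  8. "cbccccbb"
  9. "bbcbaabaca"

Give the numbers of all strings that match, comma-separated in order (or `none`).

1. "cbcccbcb" → match
2. "cccbcbcb" → match
3. "cccccac" → no match
4. "ca" → no match
5. "cccbccccb" → no match
6. "c" → no match
7. "b" → match
8. "cbccccbb" → no match
9. "bbcbaabaca" → no match

1, 2, 7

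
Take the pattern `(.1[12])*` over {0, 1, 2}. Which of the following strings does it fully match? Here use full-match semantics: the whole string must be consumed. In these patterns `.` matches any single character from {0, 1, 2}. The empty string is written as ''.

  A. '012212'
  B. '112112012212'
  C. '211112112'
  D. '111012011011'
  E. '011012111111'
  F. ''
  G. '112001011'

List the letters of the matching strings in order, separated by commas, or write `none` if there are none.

A, B, C, D, E, F

A → match
B → match
C → match
D → match
E → match
F → match
G → no match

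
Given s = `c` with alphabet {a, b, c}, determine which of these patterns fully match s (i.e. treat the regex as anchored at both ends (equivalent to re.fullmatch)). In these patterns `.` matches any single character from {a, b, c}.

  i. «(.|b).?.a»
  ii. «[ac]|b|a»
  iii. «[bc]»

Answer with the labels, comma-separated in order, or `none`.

i → no match — must end with `a`
ii → match
iii → match

ii, iii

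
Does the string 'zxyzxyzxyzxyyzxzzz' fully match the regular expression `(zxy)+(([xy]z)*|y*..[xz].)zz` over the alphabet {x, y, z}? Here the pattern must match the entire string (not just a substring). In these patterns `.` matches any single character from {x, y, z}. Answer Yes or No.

Yes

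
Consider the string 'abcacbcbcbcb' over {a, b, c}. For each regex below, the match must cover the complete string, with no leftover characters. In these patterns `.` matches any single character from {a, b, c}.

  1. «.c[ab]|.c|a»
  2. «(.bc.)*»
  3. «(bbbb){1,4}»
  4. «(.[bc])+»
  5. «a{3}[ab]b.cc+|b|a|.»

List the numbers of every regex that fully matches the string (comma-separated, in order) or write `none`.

1 → no match
2 → match
3 → no match — must start with 'bbbb'
4 → no match
5 → no match

2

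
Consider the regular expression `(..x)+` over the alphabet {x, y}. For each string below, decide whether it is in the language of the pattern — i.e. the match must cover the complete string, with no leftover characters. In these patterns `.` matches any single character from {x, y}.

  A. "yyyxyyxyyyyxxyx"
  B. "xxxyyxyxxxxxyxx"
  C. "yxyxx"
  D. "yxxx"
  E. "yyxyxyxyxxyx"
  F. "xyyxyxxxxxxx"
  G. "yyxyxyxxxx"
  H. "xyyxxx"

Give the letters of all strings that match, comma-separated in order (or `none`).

A → no match
B → match
C → no match
D → no match
E → no match
F → no match
G → no match
H → no match

B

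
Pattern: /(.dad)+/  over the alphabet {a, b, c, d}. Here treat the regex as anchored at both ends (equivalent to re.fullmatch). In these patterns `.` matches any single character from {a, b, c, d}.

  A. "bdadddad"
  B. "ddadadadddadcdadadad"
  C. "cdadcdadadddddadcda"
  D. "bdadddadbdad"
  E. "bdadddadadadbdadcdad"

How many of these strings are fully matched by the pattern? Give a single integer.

4

A → match
B → match
C → no match — must end with "dad"
D → match
E → match
Total matched: 4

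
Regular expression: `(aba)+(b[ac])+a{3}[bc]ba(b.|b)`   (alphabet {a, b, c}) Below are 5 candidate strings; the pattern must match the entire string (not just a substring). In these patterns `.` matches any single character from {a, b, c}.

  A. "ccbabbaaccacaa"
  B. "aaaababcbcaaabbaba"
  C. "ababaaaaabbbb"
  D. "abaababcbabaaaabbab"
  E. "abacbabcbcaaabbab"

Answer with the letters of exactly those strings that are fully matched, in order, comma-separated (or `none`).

A → no match — must start with "aba"
B → no match — must start with "aba"
C → no match
D → match
E → no match

D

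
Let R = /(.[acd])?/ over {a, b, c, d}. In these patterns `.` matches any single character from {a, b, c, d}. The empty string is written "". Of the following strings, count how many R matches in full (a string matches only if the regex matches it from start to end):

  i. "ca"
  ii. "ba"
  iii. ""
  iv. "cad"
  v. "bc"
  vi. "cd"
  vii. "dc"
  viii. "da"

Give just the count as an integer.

i. "ca" → match
ii. "ba" → match
iii. "" → match
iv. "cad" → no match
v. "bc" → match
vi. "cd" → match
vii. "dc" → match
viii. "da" → match
Total matched: 7

7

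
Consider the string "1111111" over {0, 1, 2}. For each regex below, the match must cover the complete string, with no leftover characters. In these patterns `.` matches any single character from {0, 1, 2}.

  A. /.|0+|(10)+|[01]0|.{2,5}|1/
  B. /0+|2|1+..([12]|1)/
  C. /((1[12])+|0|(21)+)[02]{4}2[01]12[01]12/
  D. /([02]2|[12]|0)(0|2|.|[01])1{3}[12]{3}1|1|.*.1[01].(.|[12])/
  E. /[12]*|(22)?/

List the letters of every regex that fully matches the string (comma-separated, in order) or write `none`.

B, D, E

A → no match
B → match
C → no match — must end with "12"
D → match
E → match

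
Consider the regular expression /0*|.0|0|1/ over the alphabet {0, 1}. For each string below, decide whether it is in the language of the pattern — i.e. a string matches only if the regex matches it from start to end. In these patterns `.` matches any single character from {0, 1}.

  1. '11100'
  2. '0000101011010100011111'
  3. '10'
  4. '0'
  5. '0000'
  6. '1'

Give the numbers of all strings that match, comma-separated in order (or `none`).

1. '11100' → no match
2 → no match
3. '10' → match
4. '0' → match
5. '0000' → match
6. '1' → match

3, 4, 5, 6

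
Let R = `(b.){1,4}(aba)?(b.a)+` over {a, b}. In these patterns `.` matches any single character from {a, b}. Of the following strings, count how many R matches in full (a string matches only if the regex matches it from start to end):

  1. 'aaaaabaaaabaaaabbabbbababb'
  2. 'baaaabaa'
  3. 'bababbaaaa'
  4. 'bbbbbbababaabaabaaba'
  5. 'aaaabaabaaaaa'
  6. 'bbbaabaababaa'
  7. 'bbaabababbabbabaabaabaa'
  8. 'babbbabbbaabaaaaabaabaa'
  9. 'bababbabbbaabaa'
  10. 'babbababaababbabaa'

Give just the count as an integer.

1 → no match — must start with 'b'
2 → no match
3 → no match
4 → no match
5 → no match — must start with 'b'
6 → no match
7 → no match
8 → no match
9 → no match
10 → no match
Total matched: 0

0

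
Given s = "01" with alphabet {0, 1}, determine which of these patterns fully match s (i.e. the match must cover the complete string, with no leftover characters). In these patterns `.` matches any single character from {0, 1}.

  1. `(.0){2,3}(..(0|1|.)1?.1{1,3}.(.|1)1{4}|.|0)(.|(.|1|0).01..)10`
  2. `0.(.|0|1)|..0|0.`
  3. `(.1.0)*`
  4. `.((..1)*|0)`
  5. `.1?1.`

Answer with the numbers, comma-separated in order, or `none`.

2

1 → no match — must end with "10"
2 → match
3 → no match
4 → no match
5 → no match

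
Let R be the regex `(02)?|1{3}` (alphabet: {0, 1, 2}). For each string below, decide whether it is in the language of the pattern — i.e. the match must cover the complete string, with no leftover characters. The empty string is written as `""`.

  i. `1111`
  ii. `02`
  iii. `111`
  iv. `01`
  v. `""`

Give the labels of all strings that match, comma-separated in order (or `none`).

i. `1111` → no match
ii. `02` → match
iii. `111` → match
iv. `01` → no match
v. `""` → match

ii, iii, v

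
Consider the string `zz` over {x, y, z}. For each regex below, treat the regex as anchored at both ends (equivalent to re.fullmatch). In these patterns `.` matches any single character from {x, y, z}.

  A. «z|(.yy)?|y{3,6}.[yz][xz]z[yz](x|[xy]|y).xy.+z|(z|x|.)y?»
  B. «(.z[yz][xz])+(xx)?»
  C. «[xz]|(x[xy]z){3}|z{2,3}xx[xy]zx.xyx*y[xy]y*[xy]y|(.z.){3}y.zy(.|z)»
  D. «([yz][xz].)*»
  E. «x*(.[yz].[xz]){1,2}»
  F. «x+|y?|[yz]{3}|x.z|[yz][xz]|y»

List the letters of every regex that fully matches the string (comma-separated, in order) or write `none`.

A → no match
B → no match
C → no match
D → no match
E → no match
F → match

F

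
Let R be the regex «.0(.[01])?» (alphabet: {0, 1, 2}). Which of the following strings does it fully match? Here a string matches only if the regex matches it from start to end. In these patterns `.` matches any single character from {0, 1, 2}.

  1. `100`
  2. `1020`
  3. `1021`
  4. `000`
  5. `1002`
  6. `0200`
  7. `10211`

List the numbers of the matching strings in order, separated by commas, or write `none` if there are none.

1 → no match
2 → match
3 → match
4 → no match
5 → no match
6 → no match
7 → no match

2, 3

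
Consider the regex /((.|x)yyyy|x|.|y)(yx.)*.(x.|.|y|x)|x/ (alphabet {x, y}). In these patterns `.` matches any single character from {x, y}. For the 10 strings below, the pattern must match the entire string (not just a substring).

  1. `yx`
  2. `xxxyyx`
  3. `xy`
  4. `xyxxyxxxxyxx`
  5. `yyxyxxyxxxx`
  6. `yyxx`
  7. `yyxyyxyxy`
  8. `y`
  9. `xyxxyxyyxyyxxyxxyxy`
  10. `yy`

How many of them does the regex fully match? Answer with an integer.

1 → no match
2 → no match
3 → no match
4 → no match
5 → no match
6 → match
7 → match
8 → no match
9 → match
10 → no match
Total matched: 3

3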